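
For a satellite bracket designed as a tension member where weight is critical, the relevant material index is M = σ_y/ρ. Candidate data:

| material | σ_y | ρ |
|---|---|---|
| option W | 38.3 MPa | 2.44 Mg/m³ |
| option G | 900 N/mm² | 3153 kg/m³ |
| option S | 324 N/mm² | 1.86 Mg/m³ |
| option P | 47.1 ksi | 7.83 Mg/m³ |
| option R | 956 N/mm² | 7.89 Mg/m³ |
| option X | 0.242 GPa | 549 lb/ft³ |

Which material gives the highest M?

Putting every candidate on a common basis:
  option W: σ_y = 38.30 MPa, ρ = 2440 kg/m³
  option G: σ_y = 900.0 MPa, ρ = 3153 kg/m³
  option S: σ_y = 324.0 MPa, ρ = 1860 kg/m³
  option P: σ_y = 324.7 MPa, ρ = 7830 kg/m³
  option R: σ_y = 956.0 MPa, ρ = 7890 kg/m³
  option X: σ_y = 242.0 MPa, ρ = 8794 kg/m³
  option G: M = 285 kN·m/kg
  option S: M = 174 kN·m/kg
  option R: M = 121 kN·m/kg
  option P: M = 41.5 kN·m/kg
  option X: M = 27.5 kN·m/kg
  option W: M = 15.7 kN·m/kg
Highest index: option G.

option G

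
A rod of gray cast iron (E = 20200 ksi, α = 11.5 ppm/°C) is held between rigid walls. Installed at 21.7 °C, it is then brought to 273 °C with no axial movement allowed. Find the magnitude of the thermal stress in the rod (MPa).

E = 20200 ksi = 139.3 GPa.
ΔT = 251.3 K. Constrained thermal stress σ = E·α·ΔT = 139.3×10³ MPa × 11.5×10⁻⁶ × 251.3 = 402 MPa (compressive).

402 MPa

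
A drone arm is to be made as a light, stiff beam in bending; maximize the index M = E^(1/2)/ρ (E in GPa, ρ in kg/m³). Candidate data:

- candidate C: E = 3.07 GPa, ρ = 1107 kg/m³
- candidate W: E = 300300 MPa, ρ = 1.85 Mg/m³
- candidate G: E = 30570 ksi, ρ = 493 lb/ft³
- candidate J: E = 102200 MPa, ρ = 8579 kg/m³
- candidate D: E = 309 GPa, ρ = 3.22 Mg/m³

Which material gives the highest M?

Convert each candidate to consistent units, then evaluate M:
  candidate C: E = 3.070 GPa, ρ = 1107 kg/m³
  candidate W: E = 300.3 GPa, ρ = 1850 kg/m³
  candidate G: E = 210.8 GPa, ρ = 7897 kg/m³
  candidate J: E = 102.2 GPa, ρ = 8579 kg/m³
  candidate D: E = 309.0 GPa, ρ = 3220 kg/m³
  candidate W: M = 9.37×10⁻³
  candidate D: M = 5.46×10⁻³
  candidate G: M = 1.84×10⁻³
  candidate C: M = 1.58×10⁻³
  candidate J: M = 1.18×10⁻³
Candidate W ranks first.

candidate W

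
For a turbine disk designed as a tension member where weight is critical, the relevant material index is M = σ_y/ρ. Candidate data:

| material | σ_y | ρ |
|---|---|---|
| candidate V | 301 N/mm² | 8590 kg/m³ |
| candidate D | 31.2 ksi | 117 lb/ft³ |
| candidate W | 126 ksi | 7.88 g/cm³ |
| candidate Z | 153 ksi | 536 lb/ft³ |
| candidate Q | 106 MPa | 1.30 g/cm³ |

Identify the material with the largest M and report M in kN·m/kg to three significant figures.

candidate Z, M = 123 kN·m/kg

Putting every candidate on a common basis:
  candidate V: σ_y = 301.0 MPa, ρ = 8590 kg/m³
  candidate D: σ_y = 215.1 MPa, ρ = 1874 kg/m³
  candidate W: σ_y = 868.7 MPa, ρ = 7880 kg/m³
  candidate Z: σ_y = 1055 MPa, ρ = 8586 kg/m³
  candidate Q: σ_y = 106.0 MPa, ρ = 1300 kg/m³
  candidate Z: M = 123 kN·m/kg
  candidate D: M = 115 kN·m/kg
  candidate W: M = 110 kN·m/kg
  candidate Q: M = 81.5 kN·m/kg
  candidate V: M = 35.0 kN·m/kg
Candidate Z ranks first.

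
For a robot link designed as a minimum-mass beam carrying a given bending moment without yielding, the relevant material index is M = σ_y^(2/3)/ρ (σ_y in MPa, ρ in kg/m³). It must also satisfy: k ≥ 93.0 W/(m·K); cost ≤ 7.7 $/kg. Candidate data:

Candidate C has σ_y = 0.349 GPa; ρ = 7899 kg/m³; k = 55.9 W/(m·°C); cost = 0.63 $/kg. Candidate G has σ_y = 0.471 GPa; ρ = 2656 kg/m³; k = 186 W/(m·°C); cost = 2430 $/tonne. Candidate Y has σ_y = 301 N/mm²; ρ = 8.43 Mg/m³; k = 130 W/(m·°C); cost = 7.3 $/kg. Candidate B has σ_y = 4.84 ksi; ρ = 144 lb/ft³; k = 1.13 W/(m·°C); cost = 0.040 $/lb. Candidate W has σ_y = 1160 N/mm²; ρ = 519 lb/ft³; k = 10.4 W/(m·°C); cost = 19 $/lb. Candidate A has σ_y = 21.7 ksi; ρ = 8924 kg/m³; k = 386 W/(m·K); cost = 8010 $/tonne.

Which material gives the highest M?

candidate G

Screen on constraints: k ≥ 93.0 W/(m·K); cost ≤ 7.7 $/kg. Survivors: candidate G, candidate Y.
Normalizing units and computing the index:
  candidate G: σ_y = 471.0 MPa, ρ = 2656 kg/m³
  candidate Y: σ_y = 301.0 MPa, ρ = 8430 kg/m³
  candidate G: M = 22.8×10⁻³
  candidate Y: M = 5.33×10⁻³
Candidate G has the largest M.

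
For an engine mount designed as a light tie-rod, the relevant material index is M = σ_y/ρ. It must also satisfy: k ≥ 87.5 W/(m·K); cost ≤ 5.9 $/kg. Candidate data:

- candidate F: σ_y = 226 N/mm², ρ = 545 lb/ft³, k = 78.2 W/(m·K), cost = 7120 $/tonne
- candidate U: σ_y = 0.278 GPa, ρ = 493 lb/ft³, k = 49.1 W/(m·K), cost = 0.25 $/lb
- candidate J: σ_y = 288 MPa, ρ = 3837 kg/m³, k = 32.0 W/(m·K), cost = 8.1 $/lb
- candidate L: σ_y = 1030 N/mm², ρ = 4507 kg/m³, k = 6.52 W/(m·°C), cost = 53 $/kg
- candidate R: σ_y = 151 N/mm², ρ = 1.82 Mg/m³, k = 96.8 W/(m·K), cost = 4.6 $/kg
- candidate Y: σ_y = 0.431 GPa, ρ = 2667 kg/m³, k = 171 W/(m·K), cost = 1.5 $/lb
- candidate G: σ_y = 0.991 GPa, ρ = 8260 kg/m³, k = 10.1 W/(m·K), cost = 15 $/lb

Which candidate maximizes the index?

Screen on constraints: k ≥ 87.5 W/(m·K); cost ≤ 5.9 $/kg. Survivors: candidate R, candidate Y.
Putting every candidate on a common basis:
  candidate R: σ_y = 151.0 MPa, ρ = 1820 kg/m³
  candidate Y: σ_y = 431.0 MPa, ρ = 2667 kg/m³
  candidate Y: M = 162 kN·m/kg
  candidate R: M = 83.0 kN·m/kg
Candidate Y ranks first.

candidate Y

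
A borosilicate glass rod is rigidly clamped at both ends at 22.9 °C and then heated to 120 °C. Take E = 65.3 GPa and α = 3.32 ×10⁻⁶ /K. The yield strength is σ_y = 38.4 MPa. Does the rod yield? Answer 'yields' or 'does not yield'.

does not yield

ΔT = 97.10 K. Constrained thermal stress σ = E·α·ΔT = 65.30×10³ MPa × 3.32×10⁻⁶ × 97.10 = 21.1 MPa (compressive).
Compare to σ_y = 38.4 MPa: σ < σ_y, so it does not yield.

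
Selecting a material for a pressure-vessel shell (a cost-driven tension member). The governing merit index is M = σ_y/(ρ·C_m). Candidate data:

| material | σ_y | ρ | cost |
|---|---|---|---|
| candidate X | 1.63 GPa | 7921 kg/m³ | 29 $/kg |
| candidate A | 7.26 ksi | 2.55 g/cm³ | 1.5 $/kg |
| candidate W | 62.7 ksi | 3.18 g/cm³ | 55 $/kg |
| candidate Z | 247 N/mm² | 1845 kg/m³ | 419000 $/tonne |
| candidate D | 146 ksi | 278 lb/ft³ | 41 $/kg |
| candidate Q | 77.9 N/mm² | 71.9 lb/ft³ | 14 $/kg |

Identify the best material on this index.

candidate A

Convert each candidate to consistent units, then evaluate M:
  candidate X: σ_y = 1630 MPa, ρ = 7921 kg/m³, cost = 29.00 $/kg
  candidate A: σ_y = 50.06 MPa, ρ = 2550 kg/m³, cost = 1.500 $/kg
  candidate W: σ_y = 432.3 MPa, ρ = 3180 kg/m³, cost = 55.00 $/kg
  candidate Z: σ_y = 247.0 MPa, ρ = 1845 kg/m³, cost = 419.0 $/kg
  candidate D: σ_y = 1007 MPa, ρ = 4453 kg/m³, cost = 41.00 $/kg
  candidate Q: σ_y = 77.90 MPa, ρ = 1152 kg/m³, cost = 14.00 $/kg
  candidate A: M = 13.1 kN·m per $
  candidate X: M = 7.10 kN·m per $
  candidate D: M = 5.51 kN·m per $
  candidate Q: M = 4.83 kN·m per $
  candidate W: M = 2.47 kN·m per $
  candidate Z: M = 0.320 kN·m per $
The maximum is for candidate A.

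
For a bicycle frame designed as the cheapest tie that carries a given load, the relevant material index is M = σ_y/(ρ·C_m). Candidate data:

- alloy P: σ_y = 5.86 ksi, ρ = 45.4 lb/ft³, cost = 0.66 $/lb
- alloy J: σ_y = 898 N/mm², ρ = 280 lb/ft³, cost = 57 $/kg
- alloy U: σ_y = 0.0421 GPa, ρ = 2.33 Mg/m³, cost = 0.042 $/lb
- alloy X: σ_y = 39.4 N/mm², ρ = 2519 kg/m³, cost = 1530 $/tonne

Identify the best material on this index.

alloy U

Putting every candidate on a common basis:
  alloy P: σ_y = 40.40 MPa, ρ = 727.2 kg/m³, cost = 1.455 $/kg
  alloy J: σ_y = 898.0 MPa, ρ = 4485 kg/m³, cost = 57.00 $/kg
  alloy U: σ_y = 42.10 MPa, ρ = 2330 kg/m³, cost = 0.09259 $/kg
  alloy X: σ_y = 39.40 MPa, ρ = 2519 kg/m³, cost = 1.530 $/kg
  alloy U: M = 195 kN·m per $
  alloy P: M = 38.2 kN·m per $
  alloy X: M = 10.2 kN·m per $
  alloy J: M = 3.51 kN·m per $
Alloy U ranks first.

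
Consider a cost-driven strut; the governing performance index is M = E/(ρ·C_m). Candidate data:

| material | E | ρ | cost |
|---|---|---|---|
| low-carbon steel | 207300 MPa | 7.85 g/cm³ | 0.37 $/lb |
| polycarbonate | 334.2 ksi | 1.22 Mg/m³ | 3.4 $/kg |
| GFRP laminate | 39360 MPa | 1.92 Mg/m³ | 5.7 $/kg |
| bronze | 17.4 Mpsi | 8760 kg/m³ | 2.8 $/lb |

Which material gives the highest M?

low-carbon steel

Convert each candidate to consistent units, then evaluate M:
  low-carbon steel: E = 207.3 GPa, ρ = 7850 kg/m³, cost = 0.8157 $/kg
  polycarbonate: E = 2.304 GPa, ρ = 1220 kg/m³, cost = 3.400 $/kg
  GFRP laminate: E = 39.36 GPa, ρ = 1920 kg/m³, cost = 5.700 $/kg
  bronze: E = 120.0 GPa, ρ = 8760 kg/m³, cost = 6.173 $/kg
  low-carbon steel: M = 32.4 MN·m per $
  GFRP laminate: M = 3.60 MN·m per $
  bronze: M = 2.22 MN·m per $
  polycarbonate: M = 0.556 MN·m per $
The maximum is for low-carbon steel.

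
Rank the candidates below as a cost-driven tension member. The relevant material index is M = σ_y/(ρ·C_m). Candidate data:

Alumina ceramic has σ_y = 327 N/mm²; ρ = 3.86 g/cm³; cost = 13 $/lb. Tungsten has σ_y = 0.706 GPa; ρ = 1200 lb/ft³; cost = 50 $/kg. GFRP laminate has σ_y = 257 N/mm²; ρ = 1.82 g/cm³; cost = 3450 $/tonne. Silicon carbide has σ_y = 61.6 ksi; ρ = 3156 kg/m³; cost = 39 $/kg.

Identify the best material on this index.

Convert each candidate to consistent units, then evaluate M:
  alumina ceramic: σ_y = 327.0 MPa, ρ = 3860 kg/m³, cost = 28.66 $/kg
  tungsten: σ_y = 706.0 MPa, ρ = 19220 kg/m³, cost = 50.00 $/kg
  GFRP laminate: σ_y = 257.0 MPa, ρ = 1820 kg/m³, cost = 3.450 $/kg
  silicon carbide: σ_y = 424.7 MPa, ρ = 3156 kg/m³, cost = 39.00 $/kg
  GFRP laminate: M = 40.9 kN·m per $
  silicon carbide: M = 3.45 kN·m per $
  alumina ceramic: M = 2.96 kN·m per $
  tungsten: M = 0.735 kN·m per $
Highest index: GFRP laminate.

GFRP laminate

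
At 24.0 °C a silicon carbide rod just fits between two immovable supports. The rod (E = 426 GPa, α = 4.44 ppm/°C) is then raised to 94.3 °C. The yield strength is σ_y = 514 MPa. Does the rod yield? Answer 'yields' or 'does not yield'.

does not yield

ΔT = 70.30 K. Constrained thermal stress σ = E·α·ΔT = 426.0×10³ MPa × 4.44×10⁻⁶ × 70.30 = 133 MPa (compressive).
Compare to σ_y = 514 MPa: σ < σ_y, so it does not yield.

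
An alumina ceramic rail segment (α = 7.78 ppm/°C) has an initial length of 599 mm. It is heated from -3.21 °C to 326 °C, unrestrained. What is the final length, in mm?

600.53 mm

ΔT = 326 − (-3.21) = 329.2 K.
ΔL = α·L₀·ΔT = 7.78×10⁻⁶ × 599 mm × 329.2 K = 1.53 mm.
L = L₀ + ΔL = 599 + 1.53 = 600.53 mm.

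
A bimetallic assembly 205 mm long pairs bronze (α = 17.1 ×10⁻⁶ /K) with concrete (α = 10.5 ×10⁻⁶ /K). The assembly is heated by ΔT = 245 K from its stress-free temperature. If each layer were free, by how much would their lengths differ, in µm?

Δα = |17.1 − 10.5|×10⁻⁶/K = 6.60×10⁻⁶/K.
ΔL_mismatch = Δα·L·ΔT = 6.60×10⁻⁶ × 205.0 mm × 245.0 K = 331 µm.

331 µm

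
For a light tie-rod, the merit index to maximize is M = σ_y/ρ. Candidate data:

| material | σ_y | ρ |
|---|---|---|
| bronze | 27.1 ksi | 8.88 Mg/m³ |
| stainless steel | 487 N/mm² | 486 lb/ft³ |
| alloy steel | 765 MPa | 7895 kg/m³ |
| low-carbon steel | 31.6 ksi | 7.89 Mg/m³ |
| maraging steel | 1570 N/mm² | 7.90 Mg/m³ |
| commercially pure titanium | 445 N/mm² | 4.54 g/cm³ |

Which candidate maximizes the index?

In SI units:
  bronze: σ_y = 186.8 MPa, ρ = 8880 kg/m³
  stainless steel: σ_y = 487.0 MPa, ρ = 7785 kg/m³
  alloy steel: σ_y = 765.0 MPa, ρ = 7895 kg/m³
  low-carbon steel: σ_y = 217.9 MPa, ρ = 7890 kg/m³
  maraging steel: σ_y = 1570 MPa, ρ = 7900 kg/m³
  commercially pure titanium: σ_y = 445.0 MPa, ρ = 4540 kg/m³
  maraging steel: M = 199 kN·m/kg
  commercially pure titanium: M = 98.0 kN·m/kg
  alloy steel: M = 96.9 kN·m/kg
  stainless steel: M = 62.6 kN·m/kg
  low-carbon steel: M = 27.6 kN·m/kg
  bronze: M = 21.0 kN·m/kg
Maraging steel ranks first.

maraging steel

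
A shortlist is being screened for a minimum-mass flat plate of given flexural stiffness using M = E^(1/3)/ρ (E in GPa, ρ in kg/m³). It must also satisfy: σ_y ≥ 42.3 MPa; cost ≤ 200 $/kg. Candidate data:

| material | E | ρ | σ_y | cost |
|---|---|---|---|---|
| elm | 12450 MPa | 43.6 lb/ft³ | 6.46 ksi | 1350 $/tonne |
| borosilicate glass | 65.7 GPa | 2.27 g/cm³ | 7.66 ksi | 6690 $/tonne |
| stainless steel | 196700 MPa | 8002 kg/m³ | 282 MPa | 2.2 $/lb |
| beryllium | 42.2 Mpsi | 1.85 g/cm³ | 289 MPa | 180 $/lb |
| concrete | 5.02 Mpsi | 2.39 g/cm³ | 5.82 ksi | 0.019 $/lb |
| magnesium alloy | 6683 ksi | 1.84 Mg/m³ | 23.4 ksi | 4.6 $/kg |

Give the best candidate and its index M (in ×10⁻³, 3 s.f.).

elm, M = 3.32×10⁻³

Screen on constraints: σ_y ≥ 42.3 MPa; cost ≤ 200 $/kg. Survivors: elm, borosilicate glass, stainless steel, magnesium alloy.
Convert each candidate to consistent units, then evaluate M:
  elm: E = 12.45 GPa, ρ = 698.4 kg/m³
  borosilicate glass: E = 65.70 GPa, ρ = 2270 kg/m³
  stainless steel: E = 196.7 GPa, ρ = 8002 kg/m³
  magnesium alloy: E = 46.08 GPa, ρ = 1840 kg/m³
  elm: M = 3.32×10⁻³
  magnesium alloy: M = 1.95×10⁻³
  borosilicate glass: M = 1.78×10⁻³
  stainless steel: M = 0.727×10⁻³
Highest index: elm.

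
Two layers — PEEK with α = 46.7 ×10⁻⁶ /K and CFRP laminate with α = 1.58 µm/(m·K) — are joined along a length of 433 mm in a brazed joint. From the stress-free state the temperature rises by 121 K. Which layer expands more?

PEEK

α(PEEK) = 46.7×10⁻⁶/K vs α(CFRP laminate) = 1.58×10⁻⁶/K.
Higher α expands more for the same ΔT: PEEK.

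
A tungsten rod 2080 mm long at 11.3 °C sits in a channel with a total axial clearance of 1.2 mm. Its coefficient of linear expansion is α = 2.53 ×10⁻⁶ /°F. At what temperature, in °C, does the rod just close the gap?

138 °C

α = 2.53×10⁻⁶/°F × 9/5 = 4.55×10⁻⁶/K.
α·L₀·ΔT = 1.2 mm ⇒ ΔT = 1.2 / (4.55×10⁻⁶ × 2080.0) = 126.7 K.
T = 11.3 + 126.7 = 138.0 °C.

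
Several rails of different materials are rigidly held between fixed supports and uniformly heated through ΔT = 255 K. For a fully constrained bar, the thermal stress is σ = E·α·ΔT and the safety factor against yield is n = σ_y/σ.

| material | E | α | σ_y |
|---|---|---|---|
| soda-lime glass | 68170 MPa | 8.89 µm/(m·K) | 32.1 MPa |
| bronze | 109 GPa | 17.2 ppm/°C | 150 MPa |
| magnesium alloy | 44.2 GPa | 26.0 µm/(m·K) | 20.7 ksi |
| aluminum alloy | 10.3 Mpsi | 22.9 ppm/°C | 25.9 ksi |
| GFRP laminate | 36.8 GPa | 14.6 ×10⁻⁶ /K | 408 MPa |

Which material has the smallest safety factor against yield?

soda-lime glass

Converting E to GPa, α to ×10⁻⁶/K, σ_y to MPa, then σ and n for each:
  soda-lime glass: E = 68.17, α = 8.89, σ_y = 32.10 → σ = 155 MPa, n = 0.208
  bronze: E = 109.0, α = 17.2, σ_y = 150.0 → σ = 478 MPa, n = 0.314
  magnesium alloy: E = 44.20, α = 26.0, σ_y = 142.7 → σ = 293 MPa, n = 0.487
  aluminum alloy: E = 71.02, α = 22.9, σ_y = 178.6 → σ = 415 MPa, n = 0.431
  GFRP laminate: E = 36.80, α = 14.6, σ_y = 408.0 → σ = 137 MPa, n = 2.98
Smallest n: soda-lime glass with n = 0.208.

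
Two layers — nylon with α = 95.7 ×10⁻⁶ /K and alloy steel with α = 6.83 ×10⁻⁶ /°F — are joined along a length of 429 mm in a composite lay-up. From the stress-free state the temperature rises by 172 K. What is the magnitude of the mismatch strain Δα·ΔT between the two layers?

0.0143

alloy steel: α = 6.83×10⁻⁶/°F × 9/5 = 12.3×10⁻⁶/K.
Δα = |95.7 − 12.3|×10⁻⁶/K = 83.4×10⁻⁶/K.
Mismatch strain = Δα·ΔT = 83.4×10⁻⁶ × 172.0 = 0.0143.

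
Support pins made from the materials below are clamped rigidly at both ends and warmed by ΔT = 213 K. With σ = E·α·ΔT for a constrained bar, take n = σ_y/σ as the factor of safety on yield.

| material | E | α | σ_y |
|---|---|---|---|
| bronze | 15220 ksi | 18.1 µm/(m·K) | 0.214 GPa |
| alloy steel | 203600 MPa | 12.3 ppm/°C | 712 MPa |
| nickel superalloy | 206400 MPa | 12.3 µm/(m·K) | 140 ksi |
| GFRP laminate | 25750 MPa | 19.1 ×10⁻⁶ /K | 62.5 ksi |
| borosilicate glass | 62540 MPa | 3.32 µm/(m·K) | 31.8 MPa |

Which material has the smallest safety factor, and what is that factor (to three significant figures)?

Per material, after unit conversion:
  bronze: E = 104.9, α = 18.1, σ_y = 214.0 → σ = 405 MPa, n = 0.529
  alloy steel: E = 203.6, α = 12.3, σ_y = 712.0 → σ = 533 MPa, n = 1.33
  nickel superalloy: E = 206.4, α = 12.3, σ_y = 965.3 → σ = 541 MPa, n = 1.79
  GFRP laminate: E = 25.75, α = 19.1, σ_y = 430.9 → σ = 105 MPa, n = 4.11
  borosilicate glass: E = 62.54, α = 3.32, σ_y = 31.80 → σ = 44.2 MPa, n = 0.719
Bronze has the lowest safety factor, n = 0.529.

bronze, n = 0.529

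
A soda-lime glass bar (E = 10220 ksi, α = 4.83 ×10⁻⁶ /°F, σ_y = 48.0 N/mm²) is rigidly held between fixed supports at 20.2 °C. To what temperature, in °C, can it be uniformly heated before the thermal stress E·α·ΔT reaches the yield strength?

E = 10220 ksi = 70.46 GPa.
α = 4.83×10⁻⁶/°F × 9/5 = 8.69×10⁻⁶/K.
σ_y = 48.0 N/mm² = 48.00 MPa.
E·α·ΔT = 48.00 MPa ⇒ ΔT = 48.00 / (70.46×10³ × 8.69×10⁻⁶) = 78.35 K.
T = 20.2 + 78.35 = 98.55 °C.

98.6 °C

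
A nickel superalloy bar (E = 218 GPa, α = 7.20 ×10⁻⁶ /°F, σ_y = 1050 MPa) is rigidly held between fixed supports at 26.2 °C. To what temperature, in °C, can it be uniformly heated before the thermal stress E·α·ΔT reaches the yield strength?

α = 7.20×10⁻⁶/°F × 9/5 = 13.0×10⁻⁶/K.
E·α·ΔT = 1050 MPa ⇒ ΔT = 1050 / (218.0×10³ × 13.0×10⁻⁶) = 371.6 K.
T = 26.2 + 371.6 = 397.8 °C.

398 °C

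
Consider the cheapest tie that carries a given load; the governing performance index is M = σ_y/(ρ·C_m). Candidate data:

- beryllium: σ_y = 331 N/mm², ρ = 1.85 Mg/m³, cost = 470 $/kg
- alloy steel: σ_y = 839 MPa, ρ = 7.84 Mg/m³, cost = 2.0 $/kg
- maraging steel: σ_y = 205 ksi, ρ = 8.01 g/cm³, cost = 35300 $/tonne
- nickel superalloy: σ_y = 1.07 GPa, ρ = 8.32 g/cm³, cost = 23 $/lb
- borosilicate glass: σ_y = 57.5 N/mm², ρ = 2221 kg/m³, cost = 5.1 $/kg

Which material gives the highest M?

After converting to SI:
  beryllium: σ_y = 331.0 MPa, ρ = 1850 kg/m³, cost = 470.0 $/kg
  alloy steel: σ_y = 839.0 MPa, ρ = 7840 kg/m³, cost = 2.000 $/kg
  maraging steel: σ_y = 1413 MPa, ρ = 8010 kg/m³, cost = 35.30 $/kg
  nickel superalloy: σ_y = 1070 MPa, ρ = 8320 kg/m³, cost = 50.71 $/kg
  borosilicate glass: σ_y = 57.50 MPa, ρ = 2221 kg/m³, cost = 5.100 $/kg
  alloy steel: M = 53.5 kN·m per $
  borosilicate glass: M = 5.08 kN·m per $
  maraging steel: M = 5.00 kN·m per $
  nickel superalloy: M = 2.54 kN·m per $
  beryllium: M = 0.381 kN·m per $
Highest index: alloy steel.

alloy steel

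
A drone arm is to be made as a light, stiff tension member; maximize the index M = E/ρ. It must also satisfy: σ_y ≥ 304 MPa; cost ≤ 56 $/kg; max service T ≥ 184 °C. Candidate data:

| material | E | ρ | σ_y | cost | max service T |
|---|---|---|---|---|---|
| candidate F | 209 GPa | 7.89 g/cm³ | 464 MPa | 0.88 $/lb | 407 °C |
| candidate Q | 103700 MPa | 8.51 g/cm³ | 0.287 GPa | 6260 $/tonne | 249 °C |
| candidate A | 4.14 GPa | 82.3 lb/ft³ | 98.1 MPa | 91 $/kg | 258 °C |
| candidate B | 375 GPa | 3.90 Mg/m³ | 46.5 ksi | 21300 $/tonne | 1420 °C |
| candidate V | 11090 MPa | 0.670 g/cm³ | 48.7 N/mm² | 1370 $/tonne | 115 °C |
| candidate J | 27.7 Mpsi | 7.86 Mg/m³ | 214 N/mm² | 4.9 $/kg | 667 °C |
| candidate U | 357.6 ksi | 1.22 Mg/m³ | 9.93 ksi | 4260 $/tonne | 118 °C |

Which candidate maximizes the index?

Screen on constraints: σ_y ≥ 304 MPa; cost ≤ 56 $/kg; max service T ≥ 184 °C. Survivors: candidate F, candidate B.
After converting to SI:
  candidate F: E = 209.0 GPa, ρ = 7890 kg/m³
  candidate B: E = 375.0 GPa, ρ = 3900 kg/m³
  candidate B: M = 96.2 MN·m/kg
  candidate F: M = 26.5 MN·m/kg
Highest index: candidate B.

candidate B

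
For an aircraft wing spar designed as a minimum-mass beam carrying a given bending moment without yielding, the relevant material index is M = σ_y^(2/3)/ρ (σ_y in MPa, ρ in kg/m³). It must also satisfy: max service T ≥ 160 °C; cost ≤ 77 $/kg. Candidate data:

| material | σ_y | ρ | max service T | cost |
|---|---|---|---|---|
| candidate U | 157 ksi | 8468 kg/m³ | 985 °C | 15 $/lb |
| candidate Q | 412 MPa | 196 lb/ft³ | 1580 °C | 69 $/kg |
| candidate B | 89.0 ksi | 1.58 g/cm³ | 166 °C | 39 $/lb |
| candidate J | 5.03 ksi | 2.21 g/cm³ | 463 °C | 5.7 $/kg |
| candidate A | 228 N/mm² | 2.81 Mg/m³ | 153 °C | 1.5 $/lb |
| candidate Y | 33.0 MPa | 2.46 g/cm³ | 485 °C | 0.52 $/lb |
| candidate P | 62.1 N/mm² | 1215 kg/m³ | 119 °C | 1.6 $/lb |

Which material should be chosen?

candidate Q

Screen on constraints: max service T ≥ 160 °C; cost ≤ 77 $/kg. Survivors: candidate U, candidate Q, candidate J, candidate Y.
In SI units:
  candidate U: σ_y = 1082 MPa, ρ = 8468 kg/m³
  candidate Q: σ_y = 412.0 MPa, ρ = 3140 kg/m³
  candidate J: σ_y = 34.68 MPa, ρ = 2210 kg/m³
  candidate Y: σ_y = 33.00 MPa, ρ = 2460 kg/m³
  candidate Q: M = 17.6×10⁻³
  candidate U: M = 12.4×10⁻³
  candidate J: M = 4.81×10⁻³
  candidate Y: M = 4.18×10⁻³
Candidate Q ranks first.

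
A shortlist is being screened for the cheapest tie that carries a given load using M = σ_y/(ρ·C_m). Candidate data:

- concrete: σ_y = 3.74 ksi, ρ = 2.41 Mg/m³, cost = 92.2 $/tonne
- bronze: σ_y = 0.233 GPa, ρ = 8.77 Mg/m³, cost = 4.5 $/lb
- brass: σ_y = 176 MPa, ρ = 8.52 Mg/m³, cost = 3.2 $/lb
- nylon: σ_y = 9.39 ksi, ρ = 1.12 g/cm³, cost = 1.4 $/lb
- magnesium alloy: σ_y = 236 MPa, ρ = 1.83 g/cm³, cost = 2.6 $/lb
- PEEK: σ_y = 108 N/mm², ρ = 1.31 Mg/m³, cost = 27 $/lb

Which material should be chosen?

After converting to SI:
  concrete: σ_y = 25.79 MPa, ρ = 2410 kg/m³, cost = 0.09220 $/kg
  bronze: σ_y = 233.0 MPa, ρ = 8770 kg/m³, cost = 9.921 $/kg
  brass: σ_y = 176.0 MPa, ρ = 8520 kg/m³, cost = 7.055 $/kg
  nylon: σ_y = 64.74 MPa, ρ = 1120 kg/m³, cost = 3.086 $/kg
  magnesium alloy: σ_y = 236.0 MPa, ρ = 1830 kg/m³, cost = 5.732 $/kg
  PEEK: σ_y = 108.0 MPa, ρ = 1310 kg/m³, cost = 59.52 $/kg
  concrete: M = 116 kN·m per $
  magnesium alloy: M = 22.5 kN·m per $
  nylon: M = 18.7 kN·m per $
  brass: M = 2.93 kN·m per $
  bronze: M = 2.68 kN·m per $
  PEEK: M = 1.39 kN·m per $
Concrete has the largest M.

concrete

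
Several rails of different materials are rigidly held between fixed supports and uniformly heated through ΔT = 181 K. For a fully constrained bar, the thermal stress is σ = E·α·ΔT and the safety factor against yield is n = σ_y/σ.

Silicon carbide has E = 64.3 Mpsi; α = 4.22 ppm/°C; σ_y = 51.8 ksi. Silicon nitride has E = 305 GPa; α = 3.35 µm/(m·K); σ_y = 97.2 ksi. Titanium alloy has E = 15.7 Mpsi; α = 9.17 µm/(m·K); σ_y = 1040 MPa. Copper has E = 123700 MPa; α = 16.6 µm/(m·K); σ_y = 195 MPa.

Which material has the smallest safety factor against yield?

copper

Converting E to GPa, α to ×10⁻⁶/K, σ_y to MPa, then σ and n for each:
  silicon carbide: E = 443.3, α = 4.22, σ_y = 357.1 → σ = 339 MPa, n = 1.05
  silicon nitride: E = 305.0, α = 3.35, σ_y = 670.2 → σ = 185 MPa, n = 3.62
  titanium alloy: E = 108.2, α = 9.17, σ_y = 1040 → σ = 180 MPa, n = 5.79
  copper: E = 123.7, α = 16.6, σ_y = 195.0 → σ = 372 MPa, n = 0.525
Copper has the lowest safety factor, n = 0.525.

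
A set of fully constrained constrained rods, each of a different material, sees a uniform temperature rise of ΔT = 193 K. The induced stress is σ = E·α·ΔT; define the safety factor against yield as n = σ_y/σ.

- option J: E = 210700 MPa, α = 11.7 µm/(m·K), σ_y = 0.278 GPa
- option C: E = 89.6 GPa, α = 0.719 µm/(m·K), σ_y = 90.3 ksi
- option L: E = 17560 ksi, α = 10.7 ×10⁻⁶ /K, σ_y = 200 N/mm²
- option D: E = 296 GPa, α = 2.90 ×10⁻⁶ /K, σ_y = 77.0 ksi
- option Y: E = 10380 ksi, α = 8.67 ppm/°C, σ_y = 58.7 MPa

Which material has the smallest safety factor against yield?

option Y

With everything in SI (GPa, ×10⁻⁶/K, MPa):
  option J: E = 210.7, α = 11.7, σ_y = 278.0 → σ = 476 MPa, n = 0.584
  option C: E = 89.60, α = 0.719, σ_y = 622.6 → σ = 12.4 MPa, n = 50.1
  option L: E = 121.1, α = 10.7, σ_y = 200.0 → σ = 250 MPa, n = 0.800
  option D: E = 296.0, α = 2.90, σ_y = 530.9 → σ = 166 MPa, n = 3.20
  option Y: E = 71.57, α = 8.67, σ_y = 58.70 → σ = 120 MPa, n = 0.490
Option Y has the lowest safety factor, n = 0.490.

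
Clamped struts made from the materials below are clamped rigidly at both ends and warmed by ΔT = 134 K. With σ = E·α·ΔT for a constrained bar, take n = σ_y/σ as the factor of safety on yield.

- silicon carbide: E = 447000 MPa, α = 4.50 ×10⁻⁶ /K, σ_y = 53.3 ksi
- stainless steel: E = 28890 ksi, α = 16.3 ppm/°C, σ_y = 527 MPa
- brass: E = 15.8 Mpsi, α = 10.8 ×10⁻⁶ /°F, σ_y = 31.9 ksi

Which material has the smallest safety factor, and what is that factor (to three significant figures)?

brass, n = 0.775

With everything in SI (GPa, ×10⁻⁶/K, MPa):
  silicon carbide: E = 447.0, α = 4.50, σ_y = 367.5 → σ = 270 MPa, n = 1.36
  stainless steel: E = 199.2, α = 16.3, σ_y = 527.0 → σ = 435 MPa, n = 1.21
  brass: E = 108.9, α = 19.4, σ_y = 219.9 → σ = 284 MPa, n = 0.775
Smallest n: brass with n = 0.775.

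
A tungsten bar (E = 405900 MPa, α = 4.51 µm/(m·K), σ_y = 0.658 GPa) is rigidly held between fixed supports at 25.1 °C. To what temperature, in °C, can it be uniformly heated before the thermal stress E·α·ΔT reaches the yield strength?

385 °C

E = 405900 MPa = 405.9 GPa.
σ_y = 0.658 GPa = 658.0 MPa.
E·α·ΔT = 658.0 MPa ⇒ ΔT = 658.0 / (405.9×10³ × 4.51×10⁻⁶) = 359.4 K.
T = 25.1 + 359.4 = 384.5 °C.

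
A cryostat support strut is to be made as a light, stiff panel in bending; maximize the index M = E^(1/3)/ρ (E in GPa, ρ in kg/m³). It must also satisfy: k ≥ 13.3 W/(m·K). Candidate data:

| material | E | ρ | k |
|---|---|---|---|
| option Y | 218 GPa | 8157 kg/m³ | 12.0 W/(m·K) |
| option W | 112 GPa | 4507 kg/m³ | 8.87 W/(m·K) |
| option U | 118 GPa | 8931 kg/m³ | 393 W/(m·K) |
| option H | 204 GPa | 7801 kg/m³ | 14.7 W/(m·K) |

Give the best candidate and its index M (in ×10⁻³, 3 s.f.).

option H, M = 0.755×10⁻³

Screen on constraints: k ≥ 13.3 W/(m·K). Survivors: option U, option H.
Evaluate M for each candidate:
  option H: M = 0.755×10⁻³
  option U: M = 0.549×10⁻³
Highest index: option H.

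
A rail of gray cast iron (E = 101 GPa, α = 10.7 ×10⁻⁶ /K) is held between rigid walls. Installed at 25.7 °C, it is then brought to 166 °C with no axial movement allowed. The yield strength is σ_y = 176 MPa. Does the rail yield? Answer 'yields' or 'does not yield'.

does not yield

ΔT = 140.3 K. Constrained thermal stress σ = E·α·ΔT = 101.0×10³ MPa × 10.7×10⁻⁶ × 140.3 = 152 MPa (compressive).
Compare to σ_y = 176 MPa: σ < σ_y, so it does not yield.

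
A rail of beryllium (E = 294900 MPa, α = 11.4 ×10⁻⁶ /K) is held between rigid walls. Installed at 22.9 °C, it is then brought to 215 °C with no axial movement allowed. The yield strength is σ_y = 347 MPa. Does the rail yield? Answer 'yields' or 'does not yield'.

E = 294900 MPa = 294.9 GPa.
ΔT = 192.1 K. Constrained thermal stress σ = E·α·ΔT = 294.9×10³ MPa × 11.4×10⁻⁶ × 192.1 = 646 MPa (compressive).
Compare to σ_y = 347 MPa: σ ≥ σ_y, so it yields.

yields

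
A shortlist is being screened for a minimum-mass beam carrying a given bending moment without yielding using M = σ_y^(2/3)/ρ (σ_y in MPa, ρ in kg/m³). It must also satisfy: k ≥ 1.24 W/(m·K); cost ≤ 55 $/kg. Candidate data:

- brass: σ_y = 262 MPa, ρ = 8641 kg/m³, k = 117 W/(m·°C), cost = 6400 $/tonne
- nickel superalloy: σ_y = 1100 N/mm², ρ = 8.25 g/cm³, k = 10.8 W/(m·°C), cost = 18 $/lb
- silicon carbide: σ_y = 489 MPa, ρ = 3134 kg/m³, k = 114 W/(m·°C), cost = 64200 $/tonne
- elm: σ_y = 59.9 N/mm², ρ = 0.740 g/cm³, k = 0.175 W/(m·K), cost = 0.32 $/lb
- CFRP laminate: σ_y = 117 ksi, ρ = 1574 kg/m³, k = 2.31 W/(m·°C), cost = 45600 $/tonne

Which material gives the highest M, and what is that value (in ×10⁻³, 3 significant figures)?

Screen on constraints: k ≥ 1.24 W/(m·K); cost ≤ 55 $/kg. Survivors: brass, nickel superalloy, CFRP laminate.
After converting to SI:
  brass: σ_y = 262.0 MPa, ρ = 8641 kg/m³
  nickel superalloy: σ_y = 1100 MPa, ρ = 8250 kg/m³
  CFRP laminate: σ_y = 806.7 MPa, ρ = 1574 kg/m³
  CFRP laminate: M = 55.1×10⁻³
  nickel superalloy: M = 12.9×10⁻³
  brass: M = 4.74×10⁻³
CFRP laminate ranks first.

CFRP laminate, M = 55.1×10⁻³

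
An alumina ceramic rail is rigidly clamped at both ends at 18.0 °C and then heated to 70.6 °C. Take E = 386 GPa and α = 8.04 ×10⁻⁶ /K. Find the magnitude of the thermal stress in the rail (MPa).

163 MPa

ΔT = 52.60 K. Constrained thermal stress σ = E·α·ΔT = 386.0×10³ MPa × 8.04×10⁻⁶ × 52.60 = 163 MPa (compressive).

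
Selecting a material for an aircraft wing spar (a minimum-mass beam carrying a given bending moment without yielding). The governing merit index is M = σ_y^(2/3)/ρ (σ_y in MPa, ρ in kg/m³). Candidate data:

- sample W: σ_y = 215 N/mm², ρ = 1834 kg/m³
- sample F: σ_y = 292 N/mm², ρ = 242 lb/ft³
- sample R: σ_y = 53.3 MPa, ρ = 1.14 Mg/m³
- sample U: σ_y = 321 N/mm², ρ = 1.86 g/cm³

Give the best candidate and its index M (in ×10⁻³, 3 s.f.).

Convert each candidate to consistent units, then evaluate M:
  sample W: σ_y = 215.0 MPa, ρ = 1834 kg/m³
  sample F: σ_y = 292.0 MPa, ρ = 3876 kg/m³
  sample R: σ_y = 53.30 MPa, ρ = 1140 kg/m³
  sample U: σ_y = 321.0 MPa, ρ = 1860 kg/m³
  sample U: M = 25.2×10⁻³
  sample W: M = 19.6×10⁻³
  sample R: M = 12.4×10⁻³
  sample F: M = 11.4×10⁻³
Sample U has the largest M.

sample U, M = 25.2×10⁻³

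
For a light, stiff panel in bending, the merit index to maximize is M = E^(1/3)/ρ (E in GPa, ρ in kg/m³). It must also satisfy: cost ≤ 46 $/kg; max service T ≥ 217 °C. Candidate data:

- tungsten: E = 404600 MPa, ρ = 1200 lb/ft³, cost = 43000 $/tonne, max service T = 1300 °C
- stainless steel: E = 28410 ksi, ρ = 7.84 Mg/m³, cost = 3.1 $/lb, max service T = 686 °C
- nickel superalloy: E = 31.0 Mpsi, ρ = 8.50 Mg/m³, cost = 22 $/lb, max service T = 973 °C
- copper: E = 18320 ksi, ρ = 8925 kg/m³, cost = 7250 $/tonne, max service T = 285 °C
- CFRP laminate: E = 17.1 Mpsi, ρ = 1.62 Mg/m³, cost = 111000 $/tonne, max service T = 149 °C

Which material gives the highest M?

Screen on constraints: cost ≤ 46 $/kg; max service T ≥ 217 °C. Survivors: tungsten, stainless steel, copper.
Convert each candidate to consistent units, then evaluate M:
  tungsten: E = 404.6 GPa, ρ = 19220 kg/m³
  stainless steel: E = 195.9 GPa, ρ = 7840 kg/m³
  copper: E = 126.3 GPa, ρ = 8925 kg/m³
  stainless steel: M = 0.741×10⁻³
  copper: M = 0.562×10⁻³
  tungsten: M = 0.385×10⁻³
Highest index: stainless steel.

stainless steel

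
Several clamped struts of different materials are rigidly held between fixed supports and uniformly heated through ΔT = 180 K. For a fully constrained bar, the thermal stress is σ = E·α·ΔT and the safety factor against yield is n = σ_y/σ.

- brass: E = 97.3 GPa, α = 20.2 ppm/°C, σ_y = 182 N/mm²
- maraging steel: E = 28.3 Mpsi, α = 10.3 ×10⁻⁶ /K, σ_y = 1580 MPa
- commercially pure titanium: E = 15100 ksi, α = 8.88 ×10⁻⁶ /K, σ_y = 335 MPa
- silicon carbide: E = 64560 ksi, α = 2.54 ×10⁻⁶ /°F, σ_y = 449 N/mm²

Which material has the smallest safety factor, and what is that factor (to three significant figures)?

brass, n = 0.514

Per material, after unit conversion:
  brass: E = 97.30, α = 20.2, σ_y = 182.0 → σ = 354 MPa, n = 0.514
  maraging steel: E = 195.1, α = 10.3, σ_y = 1580 → σ = 362 MPa, n = 4.37
  commercially pure titanium: E = 104.1, α = 8.88, σ_y = 335.0 → σ = 166 MPa, n = 2.01
  silicon carbide: E = 445.1, α = 4.57, σ_y = 449.0 → σ = 366 MPa, n = 1.23
Brass has the lowest safety factor, n = 0.514.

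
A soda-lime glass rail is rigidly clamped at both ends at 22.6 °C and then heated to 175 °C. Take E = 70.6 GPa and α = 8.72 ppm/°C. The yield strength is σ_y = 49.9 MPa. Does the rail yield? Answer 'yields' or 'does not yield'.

ΔT = 152.4 K. Constrained thermal stress σ = E·α·ΔT = 70.60×10³ MPa × 8.72×10⁻⁶ × 152.4 = 93.8 MPa (compressive).
Compare to σ_y = 49.9 MPa: σ ≥ σ_y, so it yields.

yields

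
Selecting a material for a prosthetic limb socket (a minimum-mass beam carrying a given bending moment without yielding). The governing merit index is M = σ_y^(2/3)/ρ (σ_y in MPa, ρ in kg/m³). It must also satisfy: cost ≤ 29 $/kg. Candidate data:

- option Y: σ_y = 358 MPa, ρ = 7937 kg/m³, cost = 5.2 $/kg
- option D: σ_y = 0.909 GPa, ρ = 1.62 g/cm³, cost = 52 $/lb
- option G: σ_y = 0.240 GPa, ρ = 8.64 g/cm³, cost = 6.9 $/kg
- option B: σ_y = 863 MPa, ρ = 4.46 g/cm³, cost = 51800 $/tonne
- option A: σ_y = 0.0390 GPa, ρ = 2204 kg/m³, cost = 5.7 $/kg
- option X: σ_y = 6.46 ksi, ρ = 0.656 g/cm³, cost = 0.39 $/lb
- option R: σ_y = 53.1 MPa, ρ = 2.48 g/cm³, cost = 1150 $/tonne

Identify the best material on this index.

Screen on constraints: cost ≤ 29 $/kg. Survivors: option Y, option G, option A, option X, option R.
After converting to SI:
  option Y: σ_y = 358.0 MPa, ρ = 7937 kg/m³
  option G: σ_y = 240.0 MPa, ρ = 8640 kg/m³
  option A: σ_y = 39.00 MPa, ρ = 2204 kg/m³
  option X: σ_y = 44.54 MPa, ρ = 656.0 kg/m³
  option R: σ_y = 53.10 MPa, ρ = 2480 kg/m³
  option X: M = 19.2×10⁻³
  option Y: M = 6.35×10⁻³
  option R: M = 5.70×10⁻³
  option A: M = 5.22×10⁻³
  option G: M = 4.47×10⁻³
Option X has the largest M.

option X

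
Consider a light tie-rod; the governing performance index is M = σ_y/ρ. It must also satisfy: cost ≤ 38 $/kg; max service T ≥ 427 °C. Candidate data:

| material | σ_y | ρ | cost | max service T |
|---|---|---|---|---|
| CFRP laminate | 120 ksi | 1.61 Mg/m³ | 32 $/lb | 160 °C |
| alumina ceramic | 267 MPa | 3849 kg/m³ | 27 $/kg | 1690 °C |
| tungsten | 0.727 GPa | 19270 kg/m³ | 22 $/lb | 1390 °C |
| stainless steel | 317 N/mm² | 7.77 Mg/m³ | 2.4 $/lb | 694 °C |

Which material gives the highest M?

alumina ceramic

Screen on constraints: cost ≤ 38 $/kg; max service T ≥ 427 °C. Survivors: alumina ceramic, stainless steel.
Putting every candidate on a common basis:
  alumina ceramic: σ_y = 267.0 MPa, ρ = 3849 kg/m³
  stainless steel: σ_y = 317.0 MPa, ρ = 7770 kg/m³
  alumina ceramic: M = 69.4 kN·m/kg
  stainless steel: M = 40.8 kN·m/kg
Alumina ceramic has the largest M.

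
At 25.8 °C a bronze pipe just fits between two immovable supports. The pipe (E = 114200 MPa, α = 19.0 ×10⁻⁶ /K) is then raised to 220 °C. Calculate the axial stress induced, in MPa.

421 MPa

E = 114200 MPa = 114.2 GPa.
ΔT = 194.2 K. Constrained thermal stress σ = E·α·ΔT = 114.2×10³ MPa × 19.0×10⁻⁶ × 194.2 = 421 MPa (compressive).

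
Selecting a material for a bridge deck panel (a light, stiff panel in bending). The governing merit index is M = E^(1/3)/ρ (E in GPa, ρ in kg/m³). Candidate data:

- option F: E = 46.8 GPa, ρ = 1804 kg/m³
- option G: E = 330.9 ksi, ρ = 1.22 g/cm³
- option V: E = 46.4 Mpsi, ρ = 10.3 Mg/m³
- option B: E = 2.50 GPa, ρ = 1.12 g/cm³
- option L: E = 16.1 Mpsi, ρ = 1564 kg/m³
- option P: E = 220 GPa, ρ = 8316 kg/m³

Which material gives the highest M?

option L

Putting every candidate on a common basis:
  option F: E = 46.80 GPa, ρ = 1804 kg/m³
  option G: E = 2.281 GPa, ρ = 1220 kg/m³
  option V: E = 319.9 GPa, ρ = 10300 kg/m³
  option B: E = 2.500 GPa, ρ = 1120 kg/m³
  option L: E = 111.0 GPa, ρ = 1564 kg/m³
  option P: E = 220.0 GPa, ρ = 8316 kg/m³
  option L: M = 3.07×10⁻³
  option F: M = 2.00×10⁻³
  option B: M = 1.21×10⁻³
  option G: M = 1.08×10⁻³
  option P: M = 0.726×10⁻³
  option V: M = 0.664×10⁻³
The maximum is for option L.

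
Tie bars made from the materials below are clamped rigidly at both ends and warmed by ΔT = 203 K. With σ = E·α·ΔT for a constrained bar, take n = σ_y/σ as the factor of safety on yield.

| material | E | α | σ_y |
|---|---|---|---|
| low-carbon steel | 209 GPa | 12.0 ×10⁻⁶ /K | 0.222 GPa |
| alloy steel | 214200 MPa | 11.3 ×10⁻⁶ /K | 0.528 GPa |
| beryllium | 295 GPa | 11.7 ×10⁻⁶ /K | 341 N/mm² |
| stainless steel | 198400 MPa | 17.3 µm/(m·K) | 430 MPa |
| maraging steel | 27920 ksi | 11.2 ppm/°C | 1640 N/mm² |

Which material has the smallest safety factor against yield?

low-carbon steel

Per material, after unit conversion:
  low-carbon steel: E = 209.0, α = 12.0, σ_y = 222.0 → σ = 509 MPa, n = 0.436
  alloy steel: E = 214.2, α = 11.3, σ_y = 528.0 → σ = 491 MPa, n = 1.07
  beryllium: E = 295.0, α = 11.7, σ_y = 341.0 → σ = 701 MPa, n = 0.487
  stainless steel: E = 198.4, α = 17.3, σ_y = 430.0 → σ = 697 MPa, n = 0.617
  maraging steel: E = 192.5, α = 11.2, σ_y = 1640 → σ = 438 MPa, n = 3.75
Smallest n: low-carbon steel with n = 0.436.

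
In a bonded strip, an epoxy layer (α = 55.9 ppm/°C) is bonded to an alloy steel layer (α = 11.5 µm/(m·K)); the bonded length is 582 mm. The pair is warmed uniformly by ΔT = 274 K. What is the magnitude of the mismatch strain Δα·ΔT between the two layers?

Δα = |55.9 − 11.5|×10⁻⁶/K = 44.4×10⁻⁶/K.
Mismatch strain = Δα·ΔT = 44.4×10⁻⁶ × 274.0 = 0.0122.

0.0122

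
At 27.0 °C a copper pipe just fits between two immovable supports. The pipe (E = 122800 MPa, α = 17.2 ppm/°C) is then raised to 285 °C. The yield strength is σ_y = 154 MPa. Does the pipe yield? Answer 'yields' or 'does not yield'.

E = 122800 MPa = 122.8 GPa.
ΔT = 258.0 K. Constrained thermal stress σ = E·α·ΔT = 122.8×10³ MPa × 17.2×10⁻⁶ × 258.0 = 545 MPa (compressive).
Compare to σ_y = 154 MPa: σ ≥ σ_y, so it yields.

yields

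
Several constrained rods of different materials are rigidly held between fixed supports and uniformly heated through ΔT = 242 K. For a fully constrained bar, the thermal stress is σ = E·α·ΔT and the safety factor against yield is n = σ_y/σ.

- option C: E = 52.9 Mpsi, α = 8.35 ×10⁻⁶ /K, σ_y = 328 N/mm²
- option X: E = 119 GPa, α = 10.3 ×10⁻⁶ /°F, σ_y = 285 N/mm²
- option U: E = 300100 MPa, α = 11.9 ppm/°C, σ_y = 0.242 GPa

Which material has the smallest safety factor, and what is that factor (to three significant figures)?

option U, n = 0.280

With everything in SI (GPa, ×10⁻⁶/K, MPa):
  option C: E = 364.7, α = 8.35, σ_y = 328.0 → σ = 737 MPa, n = 0.445
  option X: E = 119.0, α = 18.5, σ_y = 285.0 → σ = 534 MPa, n = 0.534
  option U: E = 300.1, α = 11.9, σ_y = 242.0 → σ = 864 MPa, n = 0.280
Smallest n: option U with n = 0.280.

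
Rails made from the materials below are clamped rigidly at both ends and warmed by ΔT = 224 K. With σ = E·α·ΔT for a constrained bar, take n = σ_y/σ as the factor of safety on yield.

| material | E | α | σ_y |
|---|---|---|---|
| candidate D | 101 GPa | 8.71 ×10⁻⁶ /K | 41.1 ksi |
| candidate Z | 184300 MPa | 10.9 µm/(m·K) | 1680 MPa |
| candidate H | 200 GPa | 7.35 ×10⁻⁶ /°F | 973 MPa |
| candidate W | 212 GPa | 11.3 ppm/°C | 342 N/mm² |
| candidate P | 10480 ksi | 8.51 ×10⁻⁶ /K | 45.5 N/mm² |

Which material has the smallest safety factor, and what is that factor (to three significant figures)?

In consistent units (E in GPa, α in ×10⁻⁶/K, σ_y in MPa):
  candidate D: E = 101.0, α = 8.71, σ_y = 283.4 → σ = 197 MPa, n = 1.44
  candidate Z: E = 184.3, α = 10.9, σ_y = 1680 → σ = 450 MPa, n = 3.73
  candidate H: E = 200.0, α = 13.2, σ_y = 973.0 → σ = 593 MPa, n = 1.64
  candidate W: E = 212.0, α = 11.3, σ_y = 342.0 → σ = 537 MPa, n = 0.637
  candidate P: E = 72.26, α = 8.51, σ_y = 45.50 → σ = 138 MPa, n = 0.330
Smallest n: candidate P with n = 0.330.

candidate P, n = 0.330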